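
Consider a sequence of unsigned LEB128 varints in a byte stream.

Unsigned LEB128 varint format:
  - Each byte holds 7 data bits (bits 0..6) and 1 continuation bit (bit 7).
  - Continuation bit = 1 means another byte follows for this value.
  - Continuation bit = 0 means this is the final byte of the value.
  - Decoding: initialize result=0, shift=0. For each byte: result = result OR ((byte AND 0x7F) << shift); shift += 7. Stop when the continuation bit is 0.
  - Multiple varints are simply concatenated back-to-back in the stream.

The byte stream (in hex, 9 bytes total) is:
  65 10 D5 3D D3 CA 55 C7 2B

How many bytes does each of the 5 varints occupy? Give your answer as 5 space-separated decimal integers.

Answer: 1 1 2 3 2

Derivation:
  byte[0]=0x65 cont=0 payload=0x65=101: acc |= 101<<0 -> acc=101 shift=7 [end]
Varint 1: bytes[0:1] = 65 -> value 101 (1 byte(s))
  byte[1]=0x10 cont=0 payload=0x10=16: acc |= 16<<0 -> acc=16 shift=7 [end]
Varint 2: bytes[1:2] = 10 -> value 16 (1 byte(s))
  byte[2]=0xD5 cont=1 payload=0x55=85: acc |= 85<<0 -> acc=85 shift=7
  byte[3]=0x3D cont=0 payload=0x3D=61: acc |= 61<<7 -> acc=7893 shift=14 [end]
Varint 3: bytes[2:4] = D5 3D -> value 7893 (2 byte(s))
  byte[4]=0xD3 cont=1 payload=0x53=83: acc |= 83<<0 -> acc=83 shift=7
  byte[5]=0xCA cont=1 payload=0x4A=74: acc |= 74<<7 -> acc=9555 shift=14
  byte[6]=0x55 cont=0 payload=0x55=85: acc |= 85<<14 -> acc=1402195 shift=21 [end]
Varint 4: bytes[4:7] = D3 CA 55 -> value 1402195 (3 byte(s))
  byte[7]=0xC7 cont=1 payload=0x47=71: acc |= 71<<0 -> acc=71 shift=7
  byte[8]=0x2B cont=0 payload=0x2B=43: acc |= 43<<7 -> acc=5575 shift=14 [end]
Varint 5: bytes[7:9] = C7 2B -> value 5575 (2 byte(s))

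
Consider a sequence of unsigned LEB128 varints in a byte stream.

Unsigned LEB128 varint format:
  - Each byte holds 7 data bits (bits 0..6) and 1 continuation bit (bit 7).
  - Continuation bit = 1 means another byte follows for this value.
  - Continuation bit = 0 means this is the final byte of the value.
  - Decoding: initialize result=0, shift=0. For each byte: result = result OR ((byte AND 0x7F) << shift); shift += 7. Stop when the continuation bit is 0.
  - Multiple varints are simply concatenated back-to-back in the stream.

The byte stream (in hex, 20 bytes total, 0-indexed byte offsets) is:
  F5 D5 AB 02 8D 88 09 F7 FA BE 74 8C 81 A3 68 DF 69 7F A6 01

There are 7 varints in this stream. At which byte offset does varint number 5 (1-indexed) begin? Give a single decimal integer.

  byte[0]=0xF5 cont=1 payload=0x75=117: acc |= 117<<0 -> acc=117 shift=7
  byte[1]=0xD5 cont=1 payload=0x55=85: acc |= 85<<7 -> acc=10997 shift=14
  byte[2]=0xAB cont=1 payload=0x2B=43: acc |= 43<<14 -> acc=715509 shift=21
  byte[3]=0x02 cont=0 payload=0x02=2: acc |= 2<<21 -> acc=4909813 shift=28 [end]
Varint 1: bytes[0:4] = F5 D5 AB 02 -> value 4909813 (4 byte(s))
  byte[4]=0x8D cont=1 payload=0x0D=13: acc |= 13<<0 -> acc=13 shift=7
  byte[5]=0x88 cont=1 payload=0x08=8: acc |= 8<<7 -> acc=1037 shift=14
  byte[6]=0x09 cont=0 payload=0x09=9: acc |= 9<<14 -> acc=148493 shift=21 [end]
Varint 2: bytes[4:7] = 8D 88 09 -> value 148493 (3 byte(s))
  byte[7]=0xF7 cont=1 payload=0x77=119: acc |= 119<<0 -> acc=119 shift=7
  byte[8]=0xFA cont=1 payload=0x7A=122: acc |= 122<<7 -> acc=15735 shift=14
  byte[9]=0xBE cont=1 payload=0x3E=62: acc |= 62<<14 -> acc=1031543 shift=21
  byte[10]=0x74 cont=0 payload=0x74=116: acc |= 116<<21 -> acc=244301175 shift=28 [end]
Varint 3: bytes[7:11] = F7 FA BE 74 -> value 244301175 (4 byte(s))
  byte[11]=0x8C cont=1 payload=0x0C=12: acc |= 12<<0 -> acc=12 shift=7
  byte[12]=0x81 cont=1 payload=0x01=1: acc |= 1<<7 -> acc=140 shift=14
  byte[13]=0xA3 cont=1 payload=0x23=35: acc |= 35<<14 -> acc=573580 shift=21
  byte[14]=0x68 cont=0 payload=0x68=104: acc |= 104<<21 -> acc=218677388 shift=28 [end]
Varint 4: bytes[11:15] = 8C 81 A3 68 -> value 218677388 (4 byte(s))
  byte[15]=0xDF cont=1 payload=0x5F=95: acc |= 95<<0 -> acc=95 shift=7
  byte[16]=0x69 cont=0 payload=0x69=105: acc |= 105<<7 -> acc=13535 shift=14 [end]
Varint 5: bytes[15:17] = DF 69 -> value 13535 (2 byte(s))
  byte[17]=0x7F cont=0 payload=0x7F=127: acc |= 127<<0 -> acc=127 shift=7 [end]
Varint 6: bytes[17:18] = 7F -> value 127 (1 byte(s))
  byte[18]=0xA6 cont=1 payload=0x26=38: acc |= 38<<0 -> acc=38 shift=7
  byte[19]=0x01 cont=0 payload=0x01=1: acc |= 1<<7 -> acc=166 shift=14 [end]
Varint 7: bytes[18:20] = A6 01 -> value 166 (2 byte(s))

Answer: 15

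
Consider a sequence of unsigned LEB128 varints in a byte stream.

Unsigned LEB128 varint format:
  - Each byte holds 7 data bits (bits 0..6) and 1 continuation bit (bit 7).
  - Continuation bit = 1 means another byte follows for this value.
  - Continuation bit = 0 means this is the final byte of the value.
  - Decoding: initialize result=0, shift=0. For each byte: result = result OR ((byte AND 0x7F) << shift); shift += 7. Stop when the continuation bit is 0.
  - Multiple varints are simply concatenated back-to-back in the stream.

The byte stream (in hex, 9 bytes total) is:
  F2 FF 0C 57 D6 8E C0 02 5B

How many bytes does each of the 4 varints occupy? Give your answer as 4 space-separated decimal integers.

  byte[0]=0xF2 cont=1 payload=0x72=114: acc |= 114<<0 -> acc=114 shift=7
  byte[1]=0xFF cont=1 payload=0x7F=127: acc |= 127<<7 -> acc=16370 shift=14
  byte[2]=0x0C cont=0 payload=0x0C=12: acc |= 12<<14 -> acc=212978 shift=21 [end]
Varint 1: bytes[0:3] = F2 FF 0C -> value 212978 (3 byte(s))
  byte[3]=0x57 cont=0 payload=0x57=87: acc |= 87<<0 -> acc=87 shift=7 [end]
Varint 2: bytes[3:4] = 57 -> value 87 (1 byte(s))
  byte[4]=0xD6 cont=1 payload=0x56=86: acc |= 86<<0 -> acc=86 shift=7
  byte[5]=0x8E cont=1 payload=0x0E=14: acc |= 14<<7 -> acc=1878 shift=14
  byte[6]=0xC0 cont=1 payload=0x40=64: acc |= 64<<14 -> acc=1050454 shift=21
  byte[7]=0x02 cont=0 payload=0x02=2: acc |= 2<<21 -> acc=5244758 shift=28 [end]
Varint 3: bytes[4:8] = D6 8E C0 02 -> value 5244758 (4 byte(s))
  byte[8]=0x5B cont=0 payload=0x5B=91: acc |= 91<<0 -> acc=91 shift=7 [end]
Varint 4: bytes[8:9] = 5B -> value 91 (1 byte(s))

Answer: 3 1 4 1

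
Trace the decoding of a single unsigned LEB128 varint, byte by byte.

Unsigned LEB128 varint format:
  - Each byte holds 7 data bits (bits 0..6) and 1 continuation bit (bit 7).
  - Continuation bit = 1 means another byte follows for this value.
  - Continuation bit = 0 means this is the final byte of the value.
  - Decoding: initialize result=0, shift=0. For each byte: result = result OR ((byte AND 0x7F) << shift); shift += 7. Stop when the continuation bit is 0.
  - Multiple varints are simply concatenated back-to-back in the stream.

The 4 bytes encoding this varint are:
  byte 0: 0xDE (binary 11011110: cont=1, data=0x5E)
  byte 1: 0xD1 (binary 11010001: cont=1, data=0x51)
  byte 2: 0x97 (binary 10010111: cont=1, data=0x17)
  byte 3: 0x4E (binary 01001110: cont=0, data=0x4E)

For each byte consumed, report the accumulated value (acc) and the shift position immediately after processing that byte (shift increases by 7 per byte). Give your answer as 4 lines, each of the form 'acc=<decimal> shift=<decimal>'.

byte 0=0xDE: payload=0x5E=94, contrib = 94<<0 = 94; acc -> 94, shift -> 7
byte 1=0xD1: payload=0x51=81, contrib = 81<<7 = 10368; acc -> 10462, shift -> 14
byte 2=0x97: payload=0x17=23, contrib = 23<<14 = 376832; acc -> 387294, shift -> 21
byte 3=0x4E: payload=0x4E=78, contrib = 78<<21 = 163577856; acc -> 163965150, shift -> 28

Answer: acc=94 shift=7
acc=10462 shift=14
acc=387294 shift=21
acc=163965150 shift=28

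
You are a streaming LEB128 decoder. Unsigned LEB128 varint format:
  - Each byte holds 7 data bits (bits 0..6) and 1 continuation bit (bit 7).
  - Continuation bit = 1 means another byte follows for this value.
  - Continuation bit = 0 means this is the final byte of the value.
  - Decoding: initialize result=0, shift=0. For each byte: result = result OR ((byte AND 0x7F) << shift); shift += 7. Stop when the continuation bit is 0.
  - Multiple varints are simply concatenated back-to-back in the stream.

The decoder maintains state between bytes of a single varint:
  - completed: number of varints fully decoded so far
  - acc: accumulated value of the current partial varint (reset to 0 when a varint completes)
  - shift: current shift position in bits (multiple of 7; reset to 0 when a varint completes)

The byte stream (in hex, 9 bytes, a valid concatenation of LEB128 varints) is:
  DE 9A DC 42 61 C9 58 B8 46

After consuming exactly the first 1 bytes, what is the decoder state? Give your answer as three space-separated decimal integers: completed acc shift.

byte[0]=0xDE cont=1 payload=0x5E: acc |= 94<<0 -> completed=0 acc=94 shift=7

Answer: 0 94 7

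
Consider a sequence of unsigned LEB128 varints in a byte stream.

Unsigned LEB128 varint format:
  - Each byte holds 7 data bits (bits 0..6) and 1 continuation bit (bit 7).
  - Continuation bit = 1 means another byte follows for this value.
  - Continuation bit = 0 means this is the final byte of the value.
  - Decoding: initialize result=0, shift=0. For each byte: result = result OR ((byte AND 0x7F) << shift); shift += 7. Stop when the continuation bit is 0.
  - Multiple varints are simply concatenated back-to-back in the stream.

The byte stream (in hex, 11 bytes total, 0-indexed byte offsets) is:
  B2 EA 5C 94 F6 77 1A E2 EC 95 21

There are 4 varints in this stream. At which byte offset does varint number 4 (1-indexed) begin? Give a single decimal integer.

Answer: 7

Derivation:
  byte[0]=0xB2 cont=1 payload=0x32=50: acc |= 50<<0 -> acc=50 shift=7
  byte[1]=0xEA cont=1 payload=0x6A=106: acc |= 106<<7 -> acc=13618 shift=14
  byte[2]=0x5C cont=0 payload=0x5C=92: acc |= 92<<14 -> acc=1520946 shift=21 [end]
Varint 1: bytes[0:3] = B2 EA 5C -> value 1520946 (3 byte(s))
  byte[3]=0x94 cont=1 payload=0x14=20: acc |= 20<<0 -> acc=20 shift=7
  byte[4]=0xF6 cont=1 payload=0x76=118: acc |= 118<<7 -> acc=15124 shift=14
  byte[5]=0x77 cont=0 payload=0x77=119: acc |= 119<<14 -> acc=1964820 shift=21 [end]
Varint 2: bytes[3:6] = 94 F6 77 -> value 1964820 (3 byte(s))
  byte[6]=0x1A cont=0 payload=0x1A=26: acc |= 26<<0 -> acc=26 shift=7 [end]
Varint 3: bytes[6:7] = 1A -> value 26 (1 byte(s))
  byte[7]=0xE2 cont=1 payload=0x62=98: acc |= 98<<0 -> acc=98 shift=7
  byte[8]=0xEC cont=1 payload=0x6C=108: acc |= 108<<7 -> acc=13922 shift=14
  byte[9]=0x95 cont=1 payload=0x15=21: acc |= 21<<14 -> acc=357986 shift=21
  byte[10]=0x21 cont=0 payload=0x21=33: acc |= 33<<21 -> acc=69564002 shift=28 [end]
Varint 4: bytes[7:11] = E2 EC 95 21 -> value 69564002 (4 byte(s))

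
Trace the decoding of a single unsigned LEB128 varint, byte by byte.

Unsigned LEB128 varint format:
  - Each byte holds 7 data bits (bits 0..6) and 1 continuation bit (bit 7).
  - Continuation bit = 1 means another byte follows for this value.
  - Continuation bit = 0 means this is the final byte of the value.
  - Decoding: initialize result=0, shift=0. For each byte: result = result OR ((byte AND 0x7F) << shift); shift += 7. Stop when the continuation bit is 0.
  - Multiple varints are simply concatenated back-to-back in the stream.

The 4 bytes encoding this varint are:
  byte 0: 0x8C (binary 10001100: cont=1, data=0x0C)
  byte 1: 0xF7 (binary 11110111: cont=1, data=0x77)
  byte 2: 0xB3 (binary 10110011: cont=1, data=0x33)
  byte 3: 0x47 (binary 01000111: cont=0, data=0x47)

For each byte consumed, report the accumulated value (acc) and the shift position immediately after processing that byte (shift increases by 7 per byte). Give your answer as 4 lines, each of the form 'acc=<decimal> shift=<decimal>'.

Answer: acc=12 shift=7
acc=15244 shift=14
acc=850828 shift=21
acc=149748620 shift=28

Derivation:
byte 0=0x8C: payload=0x0C=12, contrib = 12<<0 = 12; acc -> 12, shift -> 7
byte 1=0xF7: payload=0x77=119, contrib = 119<<7 = 15232; acc -> 15244, shift -> 14
byte 2=0xB3: payload=0x33=51, contrib = 51<<14 = 835584; acc -> 850828, shift -> 21
byte 3=0x47: payload=0x47=71, contrib = 71<<21 = 148897792; acc -> 149748620, shift -> 28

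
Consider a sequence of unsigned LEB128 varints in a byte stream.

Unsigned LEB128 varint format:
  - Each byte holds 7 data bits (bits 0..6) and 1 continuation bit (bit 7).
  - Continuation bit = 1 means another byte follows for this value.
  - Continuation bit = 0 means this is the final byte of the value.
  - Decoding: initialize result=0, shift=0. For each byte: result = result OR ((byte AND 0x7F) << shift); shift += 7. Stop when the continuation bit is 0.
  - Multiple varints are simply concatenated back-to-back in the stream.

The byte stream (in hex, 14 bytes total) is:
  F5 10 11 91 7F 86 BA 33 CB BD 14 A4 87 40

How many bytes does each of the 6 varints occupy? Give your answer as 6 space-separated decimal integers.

Answer: 2 1 2 3 3 3

Derivation:
  byte[0]=0xF5 cont=1 payload=0x75=117: acc |= 117<<0 -> acc=117 shift=7
  byte[1]=0x10 cont=0 payload=0x10=16: acc |= 16<<7 -> acc=2165 shift=14 [end]
Varint 1: bytes[0:2] = F5 10 -> value 2165 (2 byte(s))
  byte[2]=0x11 cont=0 payload=0x11=17: acc |= 17<<0 -> acc=17 shift=7 [end]
Varint 2: bytes[2:3] = 11 -> value 17 (1 byte(s))
  byte[3]=0x91 cont=1 payload=0x11=17: acc |= 17<<0 -> acc=17 shift=7
  byte[4]=0x7F cont=0 payload=0x7F=127: acc |= 127<<7 -> acc=16273 shift=14 [end]
Varint 3: bytes[3:5] = 91 7F -> value 16273 (2 byte(s))
  byte[5]=0x86 cont=1 payload=0x06=6: acc |= 6<<0 -> acc=6 shift=7
  byte[6]=0xBA cont=1 payload=0x3A=58: acc |= 58<<7 -> acc=7430 shift=14
  byte[7]=0x33 cont=0 payload=0x33=51: acc |= 51<<14 -> acc=843014 shift=21 [end]
Varint 4: bytes[5:8] = 86 BA 33 -> value 843014 (3 byte(s))
  byte[8]=0xCB cont=1 payload=0x4B=75: acc |= 75<<0 -> acc=75 shift=7
  byte[9]=0xBD cont=1 payload=0x3D=61: acc |= 61<<7 -> acc=7883 shift=14
  byte[10]=0x14 cont=0 payload=0x14=20: acc |= 20<<14 -> acc=335563 shift=21 [end]
Varint 5: bytes[8:11] = CB BD 14 -> value 335563 (3 byte(s))
  byte[11]=0xA4 cont=1 payload=0x24=36: acc |= 36<<0 -> acc=36 shift=7
  byte[12]=0x87 cont=1 payload=0x07=7: acc |= 7<<7 -> acc=932 shift=14
  byte[13]=0x40 cont=0 payload=0x40=64: acc |= 64<<14 -> acc=1049508 shift=21 [end]
Varint 6: bytes[11:14] = A4 87 40 -> value 1049508 (3 byte(s))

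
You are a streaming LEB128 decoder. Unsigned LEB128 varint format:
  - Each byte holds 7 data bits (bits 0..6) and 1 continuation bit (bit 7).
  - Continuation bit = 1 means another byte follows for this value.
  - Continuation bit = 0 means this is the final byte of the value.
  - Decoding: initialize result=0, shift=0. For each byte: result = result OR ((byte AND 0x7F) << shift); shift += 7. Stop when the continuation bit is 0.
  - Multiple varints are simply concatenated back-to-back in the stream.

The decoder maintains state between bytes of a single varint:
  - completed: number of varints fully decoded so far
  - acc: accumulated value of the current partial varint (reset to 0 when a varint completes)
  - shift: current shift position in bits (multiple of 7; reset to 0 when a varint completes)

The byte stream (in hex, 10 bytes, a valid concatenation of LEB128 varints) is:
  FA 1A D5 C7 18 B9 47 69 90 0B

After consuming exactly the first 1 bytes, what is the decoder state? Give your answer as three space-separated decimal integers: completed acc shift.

Answer: 0 122 7

Derivation:
byte[0]=0xFA cont=1 payload=0x7A: acc |= 122<<0 -> completed=0 acc=122 shift=7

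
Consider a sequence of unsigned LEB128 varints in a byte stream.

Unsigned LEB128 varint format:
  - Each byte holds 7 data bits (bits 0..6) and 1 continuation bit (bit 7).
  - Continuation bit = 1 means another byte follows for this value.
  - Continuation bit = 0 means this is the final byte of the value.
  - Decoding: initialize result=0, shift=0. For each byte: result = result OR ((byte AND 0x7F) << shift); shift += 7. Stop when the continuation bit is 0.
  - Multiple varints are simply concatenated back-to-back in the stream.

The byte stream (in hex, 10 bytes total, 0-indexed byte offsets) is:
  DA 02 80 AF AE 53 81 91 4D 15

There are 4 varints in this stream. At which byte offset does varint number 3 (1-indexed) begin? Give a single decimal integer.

  byte[0]=0xDA cont=1 payload=0x5A=90: acc |= 90<<0 -> acc=90 shift=7
  byte[1]=0x02 cont=0 payload=0x02=2: acc |= 2<<7 -> acc=346 shift=14 [end]
Varint 1: bytes[0:2] = DA 02 -> value 346 (2 byte(s))
  byte[2]=0x80 cont=1 payload=0x00=0: acc |= 0<<0 -> acc=0 shift=7
  byte[3]=0xAF cont=1 payload=0x2F=47: acc |= 47<<7 -> acc=6016 shift=14
  byte[4]=0xAE cont=1 payload=0x2E=46: acc |= 46<<14 -> acc=759680 shift=21
  byte[5]=0x53 cont=0 payload=0x53=83: acc |= 83<<21 -> acc=174823296 shift=28 [end]
Varint 2: bytes[2:6] = 80 AF AE 53 -> value 174823296 (4 byte(s))
  byte[6]=0x81 cont=1 payload=0x01=1: acc |= 1<<0 -> acc=1 shift=7
  byte[7]=0x91 cont=1 payload=0x11=17: acc |= 17<<7 -> acc=2177 shift=14
  byte[8]=0x4D cont=0 payload=0x4D=77: acc |= 77<<14 -> acc=1263745 shift=21 [end]
Varint 3: bytes[6:9] = 81 91 4D -> value 1263745 (3 byte(s))
  byte[9]=0x15 cont=0 payload=0x15=21: acc |= 21<<0 -> acc=21 shift=7 [end]
Varint 4: bytes[9:10] = 15 -> value 21 (1 byte(s))

Answer: 6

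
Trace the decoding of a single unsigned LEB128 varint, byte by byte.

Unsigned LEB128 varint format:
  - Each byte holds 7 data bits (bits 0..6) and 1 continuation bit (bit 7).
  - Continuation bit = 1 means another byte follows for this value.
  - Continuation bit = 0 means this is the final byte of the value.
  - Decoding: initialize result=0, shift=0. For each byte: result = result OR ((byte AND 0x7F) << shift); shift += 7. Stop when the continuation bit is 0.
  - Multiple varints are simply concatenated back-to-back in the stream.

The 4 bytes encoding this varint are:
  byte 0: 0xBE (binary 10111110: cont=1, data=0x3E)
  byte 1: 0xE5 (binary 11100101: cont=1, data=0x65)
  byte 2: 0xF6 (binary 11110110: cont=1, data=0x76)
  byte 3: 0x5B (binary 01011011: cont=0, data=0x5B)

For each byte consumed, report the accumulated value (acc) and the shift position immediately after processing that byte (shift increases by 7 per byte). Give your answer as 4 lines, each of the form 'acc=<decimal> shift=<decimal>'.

Answer: acc=62 shift=7
acc=12990 shift=14
acc=1946302 shift=21
acc=192787134 shift=28

Derivation:
byte 0=0xBE: payload=0x3E=62, contrib = 62<<0 = 62; acc -> 62, shift -> 7
byte 1=0xE5: payload=0x65=101, contrib = 101<<7 = 12928; acc -> 12990, shift -> 14
byte 2=0xF6: payload=0x76=118, contrib = 118<<14 = 1933312; acc -> 1946302, shift -> 21
byte 3=0x5B: payload=0x5B=91, contrib = 91<<21 = 190840832; acc -> 192787134, shift -> 28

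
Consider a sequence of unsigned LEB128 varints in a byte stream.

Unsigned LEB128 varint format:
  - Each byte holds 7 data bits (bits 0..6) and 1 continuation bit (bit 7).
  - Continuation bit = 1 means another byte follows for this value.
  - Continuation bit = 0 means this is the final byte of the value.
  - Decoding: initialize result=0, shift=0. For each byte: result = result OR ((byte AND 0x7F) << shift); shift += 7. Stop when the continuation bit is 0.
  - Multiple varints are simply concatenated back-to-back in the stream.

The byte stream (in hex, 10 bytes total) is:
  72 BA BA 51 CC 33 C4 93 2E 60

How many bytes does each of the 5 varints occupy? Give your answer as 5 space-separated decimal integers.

Answer: 1 3 2 3 1

Derivation:
  byte[0]=0x72 cont=0 payload=0x72=114: acc |= 114<<0 -> acc=114 shift=7 [end]
Varint 1: bytes[0:1] = 72 -> value 114 (1 byte(s))
  byte[1]=0xBA cont=1 payload=0x3A=58: acc |= 58<<0 -> acc=58 shift=7
  byte[2]=0xBA cont=1 payload=0x3A=58: acc |= 58<<7 -> acc=7482 shift=14
  byte[3]=0x51 cont=0 payload=0x51=81: acc |= 81<<14 -> acc=1334586 shift=21 [end]
Varint 2: bytes[1:4] = BA BA 51 -> value 1334586 (3 byte(s))
  byte[4]=0xCC cont=1 payload=0x4C=76: acc |= 76<<0 -> acc=76 shift=7
  byte[5]=0x33 cont=0 payload=0x33=51: acc |= 51<<7 -> acc=6604 shift=14 [end]
Varint 3: bytes[4:6] = CC 33 -> value 6604 (2 byte(s))
  byte[6]=0xC4 cont=1 payload=0x44=68: acc |= 68<<0 -> acc=68 shift=7
  byte[7]=0x93 cont=1 payload=0x13=19: acc |= 19<<7 -> acc=2500 shift=14
  byte[8]=0x2E cont=0 payload=0x2E=46: acc |= 46<<14 -> acc=756164 shift=21 [end]
Varint 4: bytes[6:9] = C4 93 2E -> value 756164 (3 byte(s))
  byte[9]=0x60 cont=0 payload=0x60=96: acc |= 96<<0 -> acc=96 shift=7 [end]
Varint 5: bytes[9:10] = 60 -> value 96 (1 byte(s))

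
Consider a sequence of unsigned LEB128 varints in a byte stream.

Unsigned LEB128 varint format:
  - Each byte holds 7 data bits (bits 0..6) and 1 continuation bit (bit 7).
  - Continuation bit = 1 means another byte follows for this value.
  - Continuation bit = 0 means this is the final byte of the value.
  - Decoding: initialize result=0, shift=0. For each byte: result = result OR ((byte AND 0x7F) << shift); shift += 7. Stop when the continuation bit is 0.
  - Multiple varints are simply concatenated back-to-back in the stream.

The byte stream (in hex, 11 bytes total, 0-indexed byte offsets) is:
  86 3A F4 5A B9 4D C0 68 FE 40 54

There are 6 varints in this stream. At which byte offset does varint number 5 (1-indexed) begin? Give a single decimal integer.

Answer: 8

Derivation:
  byte[0]=0x86 cont=1 payload=0x06=6: acc |= 6<<0 -> acc=6 shift=7
  byte[1]=0x3A cont=0 payload=0x3A=58: acc |= 58<<7 -> acc=7430 shift=14 [end]
Varint 1: bytes[0:2] = 86 3A -> value 7430 (2 byte(s))
  byte[2]=0xF4 cont=1 payload=0x74=116: acc |= 116<<0 -> acc=116 shift=7
  byte[3]=0x5A cont=0 payload=0x5A=90: acc |= 90<<7 -> acc=11636 shift=14 [end]
Varint 2: bytes[2:4] = F4 5A -> value 11636 (2 byte(s))
  byte[4]=0xB9 cont=1 payload=0x39=57: acc |= 57<<0 -> acc=57 shift=7
  byte[5]=0x4D cont=0 payload=0x4D=77: acc |= 77<<7 -> acc=9913 shift=14 [end]
Varint 3: bytes[4:6] = B9 4D -> value 9913 (2 byte(s))
  byte[6]=0xC0 cont=1 payload=0x40=64: acc |= 64<<0 -> acc=64 shift=7
  byte[7]=0x68 cont=0 payload=0x68=104: acc |= 104<<7 -> acc=13376 shift=14 [end]
Varint 4: bytes[6:8] = C0 68 -> value 13376 (2 byte(s))
  byte[8]=0xFE cont=1 payload=0x7E=126: acc |= 126<<0 -> acc=126 shift=7
  byte[9]=0x40 cont=0 payload=0x40=64: acc |= 64<<7 -> acc=8318 shift=14 [end]
Varint 5: bytes[8:10] = FE 40 -> value 8318 (2 byte(s))
  byte[10]=0x54 cont=0 payload=0x54=84: acc |= 84<<0 -> acc=84 shift=7 [end]
Varint 6: bytes[10:11] = 54 -> value 84 (1 byte(s))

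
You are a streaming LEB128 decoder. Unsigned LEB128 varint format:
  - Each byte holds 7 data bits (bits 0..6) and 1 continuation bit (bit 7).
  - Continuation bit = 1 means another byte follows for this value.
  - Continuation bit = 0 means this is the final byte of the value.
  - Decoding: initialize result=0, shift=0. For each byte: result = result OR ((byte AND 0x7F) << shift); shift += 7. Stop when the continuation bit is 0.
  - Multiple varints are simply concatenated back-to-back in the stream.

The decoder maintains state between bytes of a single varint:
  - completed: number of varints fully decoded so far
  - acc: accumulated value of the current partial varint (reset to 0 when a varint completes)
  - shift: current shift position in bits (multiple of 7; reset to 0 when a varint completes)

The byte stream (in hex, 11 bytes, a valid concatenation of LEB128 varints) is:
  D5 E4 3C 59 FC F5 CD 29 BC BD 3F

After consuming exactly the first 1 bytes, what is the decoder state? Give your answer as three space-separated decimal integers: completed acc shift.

byte[0]=0xD5 cont=1 payload=0x55: acc |= 85<<0 -> completed=0 acc=85 shift=7

Answer: 0 85 7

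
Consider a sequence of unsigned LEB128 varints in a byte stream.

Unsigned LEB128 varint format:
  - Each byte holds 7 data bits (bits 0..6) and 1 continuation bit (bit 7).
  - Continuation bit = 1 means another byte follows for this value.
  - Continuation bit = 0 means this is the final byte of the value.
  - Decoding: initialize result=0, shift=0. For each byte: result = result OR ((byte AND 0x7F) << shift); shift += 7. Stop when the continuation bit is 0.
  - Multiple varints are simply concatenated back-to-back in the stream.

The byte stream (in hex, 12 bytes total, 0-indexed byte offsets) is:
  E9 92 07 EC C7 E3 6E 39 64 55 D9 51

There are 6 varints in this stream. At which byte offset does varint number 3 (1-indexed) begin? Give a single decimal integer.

  byte[0]=0xE9 cont=1 payload=0x69=105: acc |= 105<<0 -> acc=105 shift=7
  byte[1]=0x92 cont=1 payload=0x12=18: acc |= 18<<7 -> acc=2409 shift=14
  byte[2]=0x07 cont=0 payload=0x07=7: acc |= 7<<14 -> acc=117097 shift=21 [end]
Varint 1: bytes[0:3] = E9 92 07 -> value 117097 (3 byte(s))
  byte[3]=0xEC cont=1 payload=0x6C=108: acc |= 108<<0 -> acc=108 shift=7
  byte[4]=0xC7 cont=1 payload=0x47=71: acc |= 71<<7 -> acc=9196 shift=14
  byte[5]=0xE3 cont=1 payload=0x63=99: acc |= 99<<14 -> acc=1631212 shift=21
  byte[6]=0x6E cont=0 payload=0x6E=110: acc |= 110<<21 -> acc=232317932 shift=28 [end]
Varint 2: bytes[3:7] = EC C7 E3 6E -> value 232317932 (4 byte(s))
  byte[7]=0x39 cont=0 payload=0x39=57: acc |= 57<<0 -> acc=57 shift=7 [end]
Varint 3: bytes[7:8] = 39 -> value 57 (1 byte(s))
  byte[8]=0x64 cont=0 payload=0x64=100: acc |= 100<<0 -> acc=100 shift=7 [end]
Varint 4: bytes[8:9] = 64 -> value 100 (1 byte(s))
  byte[9]=0x55 cont=0 payload=0x55=85: acc |= 85<<0 -> acc=85 shift=7 [end]
Varint 5: bytes[9:10] = 55 -> value 85 (1 byte(s))
  byte[10]=0xD9 cont=1 payload=0x59=89: acc |= 89<<0 -> acc=89 shift=7
  byte[11]=0x51 cont=0 payload=0x51=81: acc |= 81<<7 -> acc=10457 shift=14 [end]
Varint 6: bytes[10:12] = D9 51 -> value 10457 (2 byte(s))

Answer: 7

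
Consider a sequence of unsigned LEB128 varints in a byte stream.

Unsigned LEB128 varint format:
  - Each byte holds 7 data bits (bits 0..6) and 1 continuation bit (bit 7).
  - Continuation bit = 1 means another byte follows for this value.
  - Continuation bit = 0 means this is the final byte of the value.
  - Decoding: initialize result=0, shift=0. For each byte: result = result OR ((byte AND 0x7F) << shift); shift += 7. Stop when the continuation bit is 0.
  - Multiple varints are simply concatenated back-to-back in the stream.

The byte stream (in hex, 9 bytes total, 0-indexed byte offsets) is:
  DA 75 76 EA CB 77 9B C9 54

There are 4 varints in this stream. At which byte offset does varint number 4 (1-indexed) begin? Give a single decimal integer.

Answer: 6

Derivation:
  byte[0]=0xDA cont=1 payload=0x5A=90: acc |= 90<<0 -> acc=90 shift=7
  byte[1]=0x75 cont=0 payload=0x75=117: acc |= 117<<7 -> acc=15066 shift=14 [end]
Varint 1: bytes[0:2] = DA 75 -> value 15066 (2 byte(s))
  byte[2]=0x76 cont=0 payload=0x76=118: acc |= 118<<0 -> acc=118 shift=7 [end]
Varint 2: bytes[2:3] = 76 -> value 118 (1 byte(s))
  byte[3]=0xEA cont=1 payload=0x6A=106: acc |= 106<<0 -> acc=106 shift=7
  byte[4]=0xCB cont=1 payload=0x4B=75: acc |= 75<<7 -> acc=9706 shift=14
  byte[5]=0x77 cont=0 payload=0x77=119: acc |= 119<<14 -> acc=1959402 shift=21 [end]
Varint 3: bytes[3:6] = EA CB 77 -> value 1959402 (3 byte(s))
  byte[6]=0x9B cont=1 payload=0x1B=27: acc |= 27<<0 -> acc=27 shift=7
  byte[7]=0xC9 cont=1 payload=0x49=73: acc |= 73<<7 -> acc=9371 shift=14
  byte[8]=0x54 cont=0 payload=0x54=84: acc |= 84<<14 -> acc=1385627 shift=21 [end]
Varint 4: bytes[6:9] = 9B C9 54 -> value 1385627 (3 byte(s))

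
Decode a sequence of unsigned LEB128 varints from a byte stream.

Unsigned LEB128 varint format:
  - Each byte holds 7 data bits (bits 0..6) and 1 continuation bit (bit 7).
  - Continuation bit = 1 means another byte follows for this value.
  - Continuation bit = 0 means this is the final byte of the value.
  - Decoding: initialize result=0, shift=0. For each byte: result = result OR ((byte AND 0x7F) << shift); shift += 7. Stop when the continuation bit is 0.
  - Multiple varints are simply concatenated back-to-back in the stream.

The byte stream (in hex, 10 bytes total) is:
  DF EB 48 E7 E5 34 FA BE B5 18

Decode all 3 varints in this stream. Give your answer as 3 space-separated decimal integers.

  byte[0]=0xDF cont=1 payload=0x5F=95: acc |= 95<<0 -> acc=95 shift=7
  byte[1]=0xEB cont=1 payload=0x6B=107: acc |= 107<<7 -> acc=13791 shift=14
  byte[2]=0x48 cont=0 payload=0x48=72: acc |= 72<<14 -> acc=1193439 shift=21 [end]
Varint 1: bytes[0:3] = DF EB 48 -> value 1193439 (3 byte(s))
  byte[3]=0xE7 cont=1 payload=0x67=103: acc |= 103<<0 -> acc=103 shift=7
  byte[4]=0xE5 cont=1 payload=0x65=101: acc |= 101<<7 -> acc=13031 shift=14
  byte[5]=0x34 cont=0 payload=0x34=52: acc |= 52<<14 -> acc=864999 shift=21 [end]
Varint 2: bytes[3:6] = E7 E5 34 -> value 864999 (3 byte(s))
  byte[6]=0xFA cont=1 payload=0x7A=122: acc |= 122<<0 -> acc=122 shift=7
  byte[7]=0xBE cont=1 payload=0x3E=62: acc |= 62<<7 -> acc=8058 shift=14
  byte[8]=0xB5 cont=1 payload=0x35=53: acc |= 53<<14 -> acc=876410 shift=21
  byte[9]=0x18 cont=0 payload=0x18=24: acc |= 24<<21 -> acc=51208058 shift=28 [end]
Varint 3: bytes[6:10] = FA BE B5 18 -> value 51208058 (4 byte(s))

Answer: 1193439 864999 51208058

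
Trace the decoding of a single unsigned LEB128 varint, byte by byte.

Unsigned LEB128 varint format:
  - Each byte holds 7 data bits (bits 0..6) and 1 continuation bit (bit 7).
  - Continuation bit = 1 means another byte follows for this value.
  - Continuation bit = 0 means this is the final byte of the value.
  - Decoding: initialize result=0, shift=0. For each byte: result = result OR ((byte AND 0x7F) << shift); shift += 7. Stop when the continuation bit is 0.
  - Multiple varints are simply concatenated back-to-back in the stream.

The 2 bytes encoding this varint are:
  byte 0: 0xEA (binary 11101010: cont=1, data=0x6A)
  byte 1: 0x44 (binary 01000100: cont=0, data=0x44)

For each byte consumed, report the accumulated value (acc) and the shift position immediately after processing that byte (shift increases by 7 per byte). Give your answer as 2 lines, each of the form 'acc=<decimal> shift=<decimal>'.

Answer: acc=106 shift=7
acc=8810 shift=14

Derivation:
byte 0=0xEA: payload=0x6A=106, contrib = 106<<0 = 106; acc -> 106, shift -> 7
byte 1=0x44: payload=0x44=68, contrib = 68<<7 = 8704; acc -> 8810, shift -> 14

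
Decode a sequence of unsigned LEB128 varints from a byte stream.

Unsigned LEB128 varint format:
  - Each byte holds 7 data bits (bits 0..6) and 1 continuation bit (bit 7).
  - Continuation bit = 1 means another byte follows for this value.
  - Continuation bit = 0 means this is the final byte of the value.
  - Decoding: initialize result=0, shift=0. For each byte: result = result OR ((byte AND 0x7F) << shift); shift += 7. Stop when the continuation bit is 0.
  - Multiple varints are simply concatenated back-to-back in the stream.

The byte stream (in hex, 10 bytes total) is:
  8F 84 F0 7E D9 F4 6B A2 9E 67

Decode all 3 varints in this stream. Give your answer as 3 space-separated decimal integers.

  byte[0]=0x8F cont=1 payload=0x0F=15: acc |= 15<<0 -> acc=15 shift=7
  byte[1]=0x84 cont=1 payload=0x04=4: acc |= 4<<7 -> acc=527 shift=14
  byte[2]=0xF0 cont=1 payload=0x70=112: acc |= 112<<14 -> acc=1835535 shift=21
  byte[3]=0x7E cont=0 payload=0x7E=126: acc |= 126<<21 -> acc=266076687 shift=28 [end]
Varint 1: bytes[0:4] = 8F 84 F0 7E -> value 266076687 (4 byte(s))
  byte[4]=0xD9 cont=1 payload=0x59=89: acc |= 89<<0 -> acc=89 shift=7
  byte[5]=0xF4 cont=1 payload=0x74=116: acc |= 116<<7 -> acc=14937 shift=14
  byte[6]=0x6B cont=0 payload=0x6B=107: acc |= 107<<14 -> acc=1768025 shift=21 [end]
Varint 2: bytes[4:7] = D9 F4 6B -> value 1768025 (3 byte(s))
  byte[7]=0xA2 cont=1 payload=0x22=34: acc |= 34<<0 -> acc=34 shift=7
  byte[8]=0x9E cont=1 payload=0x1E=30: acc |= 30<<7 -> acc=3874 shift=14
  byte[9]=0x67 cont=0 payload=0x67=103: acc |= 103<<14 -> acc=1691426 shift=21 [end]
Varint 3: bytes[7:10] = A2 9E 67 -> value 1691426 (3 byte(s))

Answer: 266076687 1768025 1691426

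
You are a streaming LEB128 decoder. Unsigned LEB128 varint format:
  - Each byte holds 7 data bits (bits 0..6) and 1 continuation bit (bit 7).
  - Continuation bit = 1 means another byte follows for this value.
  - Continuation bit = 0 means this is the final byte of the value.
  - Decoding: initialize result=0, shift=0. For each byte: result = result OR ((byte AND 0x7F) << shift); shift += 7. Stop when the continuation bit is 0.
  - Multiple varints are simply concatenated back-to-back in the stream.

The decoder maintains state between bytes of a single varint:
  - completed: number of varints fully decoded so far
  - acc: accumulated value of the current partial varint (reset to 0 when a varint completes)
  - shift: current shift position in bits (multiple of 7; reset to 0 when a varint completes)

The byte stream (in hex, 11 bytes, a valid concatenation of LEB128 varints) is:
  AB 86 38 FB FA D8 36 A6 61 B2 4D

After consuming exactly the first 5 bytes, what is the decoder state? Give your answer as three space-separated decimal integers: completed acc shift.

byte[0]=0xAB cont=1 payload=0x2B: acc |= 43<<0 -> completed=0 acc=43 shift=7
byte[1]=0x86 cont=1 payload=0x06: acc |= 6<<7 -> completed=0 acc=811 shift=14
byte[2]=0x38 cont=0 payload=0x38: varint #1 complete (value=918315); reset -> completed=1 acc=0 shift=0
byte[3]=0xFB cont=1 payload=0x7B: acc |= 123<<0 -> completed=1 acc=123 shift=7
byte[4]=0xFA cont=1 payload=0x7A: acc |= 122<<7 -> completed=1 acc=15739 shift=14

Answer: 1 15739 14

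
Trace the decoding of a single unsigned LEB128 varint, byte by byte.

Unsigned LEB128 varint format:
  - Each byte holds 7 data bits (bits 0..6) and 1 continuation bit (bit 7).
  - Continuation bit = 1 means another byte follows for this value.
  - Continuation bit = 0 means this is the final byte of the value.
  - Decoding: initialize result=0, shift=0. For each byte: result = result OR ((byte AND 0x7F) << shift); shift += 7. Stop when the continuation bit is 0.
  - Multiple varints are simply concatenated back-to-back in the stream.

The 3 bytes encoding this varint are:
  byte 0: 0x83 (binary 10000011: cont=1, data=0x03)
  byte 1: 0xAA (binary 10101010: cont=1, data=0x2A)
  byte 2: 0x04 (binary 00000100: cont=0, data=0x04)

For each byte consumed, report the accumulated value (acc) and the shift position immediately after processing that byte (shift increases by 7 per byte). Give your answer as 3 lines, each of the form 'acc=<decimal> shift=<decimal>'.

byte 0=0x83: payload=0x03=3, contrib = 3<<0 = 3; acc -> 3, shift -> 7
byte 1=0xAA: payload=0x2A=42, contrib = 42<<7 = 5376; acc -> 5379, shift -> 14
byte 2=0x04: payload=0x04=4, contrib = 4<<14 = 65536; acc -> 70915, shift -> 21

Answer: acc=3 shift=7
acc=5379 shift=14
acc=70915 shift=21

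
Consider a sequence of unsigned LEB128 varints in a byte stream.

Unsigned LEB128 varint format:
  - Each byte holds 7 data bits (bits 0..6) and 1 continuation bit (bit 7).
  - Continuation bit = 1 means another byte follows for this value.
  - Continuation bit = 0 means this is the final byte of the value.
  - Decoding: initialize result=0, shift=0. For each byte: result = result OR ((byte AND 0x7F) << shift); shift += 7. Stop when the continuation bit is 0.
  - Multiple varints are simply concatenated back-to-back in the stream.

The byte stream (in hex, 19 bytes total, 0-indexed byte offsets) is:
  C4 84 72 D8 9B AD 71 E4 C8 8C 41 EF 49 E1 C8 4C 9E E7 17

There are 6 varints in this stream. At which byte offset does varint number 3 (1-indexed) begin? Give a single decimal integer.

  byte[0]=0xC4 cont=1 payload=0x44=68: acc |= 68<<0 -> acc=68 shift=7
  byte[1]=0x84 cont=1 payload=0x04=4: acc |= 4<<7 -> acc=580 shift=14
  byte[2]=0x72 cont=0 payload=0x72=114: acc |= 114<<14 -> acc=1868356 shift=21 [end]
Varint 1: bytes[0:3] = C4 84 72 -> value 1868356 (3 byte(s))
  byte[3]=0xD8 cont=1 payload=0x58=88: acc |= 88<<0 -> acc=88 shift=7
  byte[4]=0x9B cont=1 payload=0x1B=27: acc |= 27<<7 -> acc=3544 shift=14
  byte[5]=0xAD cont=1 payload=0x2D=45: acc |= 45<<14 -> acc=740824 shift=21
  byte[6]=0x71 cont=0 payload=0x71=113: acc |= 113<<21 -> acc=237719000 shift=28 [end]
Varint 2: bytes[3:7] = D8 9B AD 71 -> value 237719000 (4 byte(s))
  byte[7]=0xE4 cont=1 payload=0x64=100: acc |= 100<<0 -> acc=100 shift=7
  byte[8]=0xC8 cont=1 payload=0x48=72: acc |= 72<<7 -> acc=9316 shift=14
  byte[9]=0x8C cont=1 payload=0x0C=12: acc |= 12<<14 -> acc=205924 shift=21
  byte[10]=0x41 cont=0 payload=0x41=65: acc |= 65<<21 -> acc=136520804 shift=28 [end]
Varint 3: bytes[7:11] = E4 C8 8C 41 -> value 136520804 (4 byte(s))
  byte[11]=0xEF cont=1 payload=0x6F=111: acc |= 111<<0 -> acc=111 shift=7
  byte[12]=0x49 cont=0 payload=0x49=73: acc |= 73<<7 -> acc=9455 shift=14 [end]
Varint 4: bytes[11:13] = EF 49 -> value 9455 (2 byte(s))
  byte[13]=0xE1 cont=1 payload=0x61=97: acc |= 97<<0 -> acc=97 shift=7
  byte[14]=0xC8 cont=1 payload=0x48=72: acc |= 72<<7 -> acc=9313 shift=14
  byte[15]=0x4C cont=0 payload=0x4C=76: acc |= 76<<14 -> acc=1254497 shift=21 [end]
Varint 5: bytes[13:16] = E1 C8 4C -> value 1254497 (3 byte(s))
  byte[16]=0x9E cont=1 payload=0x1E=30: acc |= 30<<0 -> acc=30 shift=7
  byte[17]=0xE7 cont=1 payload=0x67=103: acc |= 103<<7 -> acc=13214 shift=14
  byte[18]=0x17 cont=0 payload=0x17=23: acc |= 23<<14 -> acc=390046 shift=21 [end]
Varint 6: bytes[16:19] = 9E E7 17 -> value 390046 (3 byte(s))

Answer: 7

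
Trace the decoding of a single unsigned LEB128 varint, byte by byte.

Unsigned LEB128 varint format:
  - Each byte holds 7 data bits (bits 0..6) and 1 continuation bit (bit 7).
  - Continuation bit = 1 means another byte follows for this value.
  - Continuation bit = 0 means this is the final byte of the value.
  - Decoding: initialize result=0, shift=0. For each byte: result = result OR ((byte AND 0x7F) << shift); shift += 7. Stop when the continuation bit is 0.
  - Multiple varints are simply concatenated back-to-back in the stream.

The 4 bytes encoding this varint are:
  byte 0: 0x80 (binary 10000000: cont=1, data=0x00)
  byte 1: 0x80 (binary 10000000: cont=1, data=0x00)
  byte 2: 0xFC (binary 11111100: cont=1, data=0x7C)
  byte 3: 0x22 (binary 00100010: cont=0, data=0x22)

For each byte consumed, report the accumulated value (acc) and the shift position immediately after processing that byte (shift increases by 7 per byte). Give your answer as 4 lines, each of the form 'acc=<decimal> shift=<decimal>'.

byte 0=0x80: payload=0x00=0, contrib = 0<<0 = 0; acc -> 0, shift -> 7
byte 1=0x80: payload=0x00=0, contrib = 0<<7 = 0; acc -> 0, shift -> 14
byte 2=0xFC: payload=0x7C=124, contrib = 124<<14 = 2031616; acc -> 2031616, shift -> 21
byte 3=0x22: payload=0x22=34, contrib = 34<<21 = 71303168; acc -> 73334784, shift -> 28

Answer: acc=0 shift=7
acc=0 shift=14
acc=2031616 shift=21
acc=73334784 shift=28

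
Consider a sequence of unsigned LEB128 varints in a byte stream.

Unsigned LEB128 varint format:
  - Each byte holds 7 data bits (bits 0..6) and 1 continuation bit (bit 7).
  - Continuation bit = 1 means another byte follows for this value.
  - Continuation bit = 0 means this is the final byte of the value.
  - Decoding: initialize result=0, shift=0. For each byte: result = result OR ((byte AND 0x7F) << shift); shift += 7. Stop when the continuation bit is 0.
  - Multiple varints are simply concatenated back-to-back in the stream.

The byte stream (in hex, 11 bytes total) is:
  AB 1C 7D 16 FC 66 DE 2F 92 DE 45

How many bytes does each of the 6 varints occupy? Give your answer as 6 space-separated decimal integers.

  byte[0]=0xAB cont=1 payload=0x2B=43: acc |= 43<<0 -> acc=43 shift=7
  byte[1]=0x1C cont=0 payload=0x1C=28: acc |= 28<<7 -> acc=3627 shift=14 [end]
Varint 1: bytes[0:2] = AB 1C -> value 3627 (2 byte(s))
  byte[2]=0x7D cont=0 payload=0x7D=125: acc |= 125<<0 -> acc=125 shift=7 [end]
Varint 2: bytes[2:3] = 7D -> value 125 (1 byte(s))
  byte[3]=0x16 cont=0 payload=0x16=22: acc |= 22<<0 -> acc=22 shift=7 [end]
Varint 3: bytes[3:4] = 16 -> value 22 (1 byte(s))
  byte[4]=0xFC cont=1 payload=0x7C=124: acc |= 124<<0 -> acc=124 shift=7
  byte[5]=0x66 cont=0 payload=0x66=102: acc |= 102<<7 -> acc=13180 shift=14 [end]
Varint 4: bytes[4:6] = FC 66 -> value 13180 (2 byte(s))
  byte[6]=0xDE cont=1 payload=0x5E=94: acc |= 94<<0 -> acc=94 shift=7
  byte[7]=0x2F cont=0 payload=0x2F=47: acc |= 47<<7 -> acc=6110 shift=14 [end]
Varint 5: bytes[6:8] = DE 2F -> value 6110 (2 byte(s))
  byte[8]=0x92 cont=1 payload=0x12=18: acc |= 18<<0 -> acc=18 shift=7
  byte[9]=0xDE cont=1 payload=0x5E=94: acc |= 94<<7 -> acc=12050 shift=14
  byte[10]=0x45 cont=0 payload=0x45=69: acc |= 69<<14 -> acc=1142546 shift=21 [end]
Varint 6: bytes[8:11] = 92 DE 45 -> value 1142546 (3 byte(s))

Answer: 2 1 1 2 2 3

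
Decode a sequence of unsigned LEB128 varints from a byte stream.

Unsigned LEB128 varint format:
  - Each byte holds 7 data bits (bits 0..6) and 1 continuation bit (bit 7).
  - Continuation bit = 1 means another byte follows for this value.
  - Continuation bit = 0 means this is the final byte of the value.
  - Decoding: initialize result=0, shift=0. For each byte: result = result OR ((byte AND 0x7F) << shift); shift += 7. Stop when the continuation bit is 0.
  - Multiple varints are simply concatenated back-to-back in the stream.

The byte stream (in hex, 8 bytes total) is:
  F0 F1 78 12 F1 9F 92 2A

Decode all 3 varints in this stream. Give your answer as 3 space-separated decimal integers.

  byte[0]=0xF0 cont=1 payload=0x70=112: acc |= 112<<0 -> acc=112 shift=7
  byte[1]=0xF1 cont=1 payload=0x71=113: acc |= 113<<7 -> acc=14576 shift=14
  byte[2]=0x78 cont=0 payload=0x78=120: acc |= 120<<14 -> acc=1980656 shift=21 [end]
Varint 1: bytes[0:3] = F0 F1 78 -> value 1980656 (3 byte(s))
  byte[3]=0x12 cont=0 payload=0x12=18: acc |= 18<<0 -> acc=18 shift=7 [end]
Varint 2: bytes[3:4] = 12 -> value 18 (1 byte(s))
  byte[4]=0xF1 cont=1 payload=0x71=113: acc |= 113<<0 -> acc=113 shift=7
  byte[5]=0x9F cont=1 payload=0x1F=31: acc |= 31<<7 -> acc=4081 shift=14
  byte[6]=0x92 cont=1 payload=0x12=18: acc |= 18<<14 -> acc=298993 shift=21
  byte[7]=0x2A cont=0 payload=0x2A=42: acc |= 42<<21 -> acc=88379377 shift=28 [end]
Varint 3: bytes[4:8] = F1 9F 92 2A -> value 88379377 (4 byte(s))

Answer: 1980656 18 88379377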